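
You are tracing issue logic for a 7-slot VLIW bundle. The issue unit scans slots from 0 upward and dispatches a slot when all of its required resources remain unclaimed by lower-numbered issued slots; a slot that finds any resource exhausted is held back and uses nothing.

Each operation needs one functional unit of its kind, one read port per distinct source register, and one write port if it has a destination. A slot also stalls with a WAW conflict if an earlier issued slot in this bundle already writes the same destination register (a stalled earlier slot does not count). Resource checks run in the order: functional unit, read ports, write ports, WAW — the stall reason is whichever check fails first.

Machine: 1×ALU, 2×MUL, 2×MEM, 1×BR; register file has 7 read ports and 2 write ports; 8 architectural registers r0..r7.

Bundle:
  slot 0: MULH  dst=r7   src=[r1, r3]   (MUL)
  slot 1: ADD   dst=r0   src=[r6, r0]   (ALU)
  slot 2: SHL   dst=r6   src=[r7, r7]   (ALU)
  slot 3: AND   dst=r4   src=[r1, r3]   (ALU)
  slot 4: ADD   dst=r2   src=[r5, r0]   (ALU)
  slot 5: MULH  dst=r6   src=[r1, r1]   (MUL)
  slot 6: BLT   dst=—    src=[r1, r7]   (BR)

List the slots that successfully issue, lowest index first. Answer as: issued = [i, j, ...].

issued = [0, 1, 6]

  0. MUL→r7 ⇒ go  {1A/1Mu/2Ld/1B | 5r 1w}
  1. ALU→r0 ⇒ go  {0A/1Mu/2Ld/1B | 3r 0w}
  2. ALU→r6 ⇒ no(FU)  {0A/1Mu/2Ld/1B | 3r 0w}
  3. ALU→r4 ⇒ no(FU)  {0A/1Mu/2Ld/1B | 3r 0w}
  4. ALU→r2 ⇒ no(FU)  {0A/1Mu/2Ld/1B | 3r 0w}
  5. MUL→r6 ⇒ no(WR_PORT)  {0A/1Mu/2Ld/1B | 3r 0w}
  6. BR ⇒ go  {0A/1Mu/2Ld/0B | 1r 0w}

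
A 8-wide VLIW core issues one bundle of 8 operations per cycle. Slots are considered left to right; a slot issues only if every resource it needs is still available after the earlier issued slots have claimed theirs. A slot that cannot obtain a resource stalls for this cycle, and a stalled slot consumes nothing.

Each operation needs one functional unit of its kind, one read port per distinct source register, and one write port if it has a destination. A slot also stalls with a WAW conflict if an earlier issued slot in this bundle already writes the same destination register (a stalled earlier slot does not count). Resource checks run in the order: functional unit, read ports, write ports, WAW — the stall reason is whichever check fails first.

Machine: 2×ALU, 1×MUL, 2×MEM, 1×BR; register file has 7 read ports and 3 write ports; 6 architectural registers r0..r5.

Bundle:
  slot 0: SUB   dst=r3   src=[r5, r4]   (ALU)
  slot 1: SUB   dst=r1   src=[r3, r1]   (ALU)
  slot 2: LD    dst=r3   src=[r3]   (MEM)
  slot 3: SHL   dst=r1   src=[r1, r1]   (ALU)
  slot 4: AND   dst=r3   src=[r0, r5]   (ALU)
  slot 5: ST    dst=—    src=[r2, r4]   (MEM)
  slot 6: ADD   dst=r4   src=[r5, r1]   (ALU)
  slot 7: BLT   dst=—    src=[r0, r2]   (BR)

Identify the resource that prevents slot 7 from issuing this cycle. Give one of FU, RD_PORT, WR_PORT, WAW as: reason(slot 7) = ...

slot 0 (ALU): ISSUE — free A1,Mu1,Ld2,B1 rp5 wp2
slot 1 (ALU): ISSUE — free A0,Mu1,Ld2,B1 rp3 wp1
slot 2 (MEM): stall WAW — free A0,Mu1,Ld2,B1 rp3 wp1
slot 3 (ALU): stall FU — free A0,Mu1,Ld2,B1 rp3 wp1
slot 4 (ALU): stall FU — free A0,Mu1,Ld2,B1 rp3 wp1
slot 5 (MEM): ISSUE — free A0,Mu1,Ld1,B1 rp1 wp1
slot 6 (ALU): stall FU — free A0,Mu1,Ld1,B1 rp1 wp1
slot 7 (BR): stall RD_PORT — free A0,Mu1,Ld1,B1 rp1 wp1

reason(slot 7) = RD_PORT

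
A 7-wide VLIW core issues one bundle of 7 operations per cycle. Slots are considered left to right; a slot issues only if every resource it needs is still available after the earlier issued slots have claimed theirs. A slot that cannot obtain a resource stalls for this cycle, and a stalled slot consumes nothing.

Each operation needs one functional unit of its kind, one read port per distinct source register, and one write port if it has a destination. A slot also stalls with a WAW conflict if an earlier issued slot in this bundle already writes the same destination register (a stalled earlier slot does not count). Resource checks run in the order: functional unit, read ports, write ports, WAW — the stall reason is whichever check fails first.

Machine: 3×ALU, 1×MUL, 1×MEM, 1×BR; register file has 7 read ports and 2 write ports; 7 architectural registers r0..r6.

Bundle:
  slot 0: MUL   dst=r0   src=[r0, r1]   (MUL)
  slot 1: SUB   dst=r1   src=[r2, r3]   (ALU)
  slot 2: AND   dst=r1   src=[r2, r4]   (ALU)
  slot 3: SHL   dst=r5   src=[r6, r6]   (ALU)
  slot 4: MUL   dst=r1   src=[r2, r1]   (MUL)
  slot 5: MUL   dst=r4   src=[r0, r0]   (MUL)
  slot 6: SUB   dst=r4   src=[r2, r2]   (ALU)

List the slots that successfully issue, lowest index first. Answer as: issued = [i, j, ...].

  0. MUL→r0 ⇒ go  {3A/0Mu/1Ld/1B | 5r 1w}
  1. ALU→r1 ⇒ go  {2A/0Mu/1Ld/1B | 3r 0w}
  2. ALU→r1 ⇒ no(WR_PORT)  {2A/0Mu/1Ld/1B | 3r 0w}
  3. ALU→r5 ⇒ no(WR_PORT)  {2A/0Mu/1Ld/1B | 3r 0w}
  4. MUL→r1 ⇒ no(FU)  {2A/0Mu/1Ld/1B | 3r 0w}
  5. MUL→r4 ⇒ no(FU)  {2A/0Mu/1Ld/1B | 3r 0w}
  6. ALU→r4 ⇒ no(WR_PORT)  {2A/0Mu/1Ld/1B | 3r 0w}

issued = [0, 1]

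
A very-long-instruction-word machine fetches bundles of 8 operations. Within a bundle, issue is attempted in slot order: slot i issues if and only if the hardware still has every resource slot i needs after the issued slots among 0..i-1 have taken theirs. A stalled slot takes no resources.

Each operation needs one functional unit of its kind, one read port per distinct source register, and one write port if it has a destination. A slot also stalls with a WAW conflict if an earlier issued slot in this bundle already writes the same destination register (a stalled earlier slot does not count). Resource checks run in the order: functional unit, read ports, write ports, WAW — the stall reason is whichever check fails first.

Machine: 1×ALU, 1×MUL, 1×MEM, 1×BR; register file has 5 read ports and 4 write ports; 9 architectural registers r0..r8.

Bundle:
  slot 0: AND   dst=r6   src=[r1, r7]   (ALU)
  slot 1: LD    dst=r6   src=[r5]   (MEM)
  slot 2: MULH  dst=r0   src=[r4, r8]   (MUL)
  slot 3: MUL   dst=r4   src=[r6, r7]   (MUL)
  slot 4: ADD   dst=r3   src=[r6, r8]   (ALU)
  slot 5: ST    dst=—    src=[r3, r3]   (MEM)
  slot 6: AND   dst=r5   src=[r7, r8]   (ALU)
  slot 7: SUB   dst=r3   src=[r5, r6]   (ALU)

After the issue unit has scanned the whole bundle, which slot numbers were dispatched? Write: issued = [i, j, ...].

issued = [0, 2, 5]

(0) want 1×ALU +2rd +1wr — yes → AL0|MU1|ME1|BR1|rd3|wr3
(1) want 1×MEM +1rd +1wr — WAW → AL0|MU1|ME1|BR1|rd3|wr3
(2) want 1×MUL +2rd +1wr — yes → AL0|MU0|ME1|BR1|rd1|wr2
(3) want 1×MUL +2rd +1wr — FU → AL0|MU0|ME1|BR1|rd1|wr2
(4) want 1×ALU +2rd +1wr — FU → AL0|MU0|ME1|BR1|rd1|wr2
(5) want 1×MEM +1rd +0wr — yes → AL0|MU0|ME0|BR1|rd0|wr2
(6) want 1×ALU +2rd +1wr — FU → AL0|MU0|ME0|BR1|rd0|wr2
(7) want 1×ALU +2rd +1wr — FU → AL0|MU0|ME0|BR1|rd0|wr2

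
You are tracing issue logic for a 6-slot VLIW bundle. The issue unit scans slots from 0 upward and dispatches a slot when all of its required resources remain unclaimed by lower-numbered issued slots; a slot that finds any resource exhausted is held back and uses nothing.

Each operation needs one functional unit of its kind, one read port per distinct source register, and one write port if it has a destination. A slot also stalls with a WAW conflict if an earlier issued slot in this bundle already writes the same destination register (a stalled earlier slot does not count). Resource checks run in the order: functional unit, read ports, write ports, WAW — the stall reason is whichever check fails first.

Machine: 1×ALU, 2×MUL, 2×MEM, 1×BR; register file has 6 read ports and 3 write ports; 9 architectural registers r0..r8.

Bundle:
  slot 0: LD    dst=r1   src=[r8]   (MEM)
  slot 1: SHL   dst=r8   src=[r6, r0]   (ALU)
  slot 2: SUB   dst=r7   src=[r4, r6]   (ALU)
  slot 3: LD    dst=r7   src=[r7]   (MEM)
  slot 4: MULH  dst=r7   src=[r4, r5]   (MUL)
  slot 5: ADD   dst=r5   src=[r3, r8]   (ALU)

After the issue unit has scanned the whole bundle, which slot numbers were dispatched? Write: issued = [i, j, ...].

issued = [0, 1, 3]

#0 MEM src=r8 dispatched  <A:1 Mu:2 Ld:1 B:1 rd:5 wr:2>
#1 ALU src=r6,r0 dispatched  <A:0 Mu:2 Ld:1 B:1 rd:3 wr:1>
#2 ALU src=r4,r6 held:FU  <A:0 Mu:2 Ld:1 B:1 rd:3 wr:1>
#3 MEM src=r7 dispatched  <A:0 Mu:2 Ld:0 B:1 rd:2 wr:0>
#4 MUL src=r4,r5 held:WR_PORT  <A:0 Mu:2 Ld:0 B:1 rd:2 wr:0>
#5 ALU src=r3,r8 held:FU  <A:0 Mu:2 Ld:0 B:1 rd:2 wr:0>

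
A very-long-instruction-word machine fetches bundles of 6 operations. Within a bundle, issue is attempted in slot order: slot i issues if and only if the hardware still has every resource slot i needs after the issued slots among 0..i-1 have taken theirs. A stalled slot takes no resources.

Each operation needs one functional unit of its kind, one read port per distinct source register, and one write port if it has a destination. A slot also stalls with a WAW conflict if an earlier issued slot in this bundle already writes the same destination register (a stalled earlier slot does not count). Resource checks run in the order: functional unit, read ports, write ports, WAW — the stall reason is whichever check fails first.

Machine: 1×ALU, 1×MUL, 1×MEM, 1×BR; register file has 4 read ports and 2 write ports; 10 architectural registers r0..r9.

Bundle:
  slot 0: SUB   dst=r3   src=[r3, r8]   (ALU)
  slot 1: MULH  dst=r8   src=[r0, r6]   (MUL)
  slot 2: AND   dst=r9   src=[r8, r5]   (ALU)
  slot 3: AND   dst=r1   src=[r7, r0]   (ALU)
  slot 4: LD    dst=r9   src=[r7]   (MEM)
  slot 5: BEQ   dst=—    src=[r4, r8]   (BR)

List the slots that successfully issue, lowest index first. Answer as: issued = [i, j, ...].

#0 ALU src=r3,r8 dispatched  <A:0 Mu:1 Ld:1 B:1 rd:2 wr:1>
#1 MUL src=r0,r6 dispatched  <A:0 Mu:0 Ld:1 B:1 rd:0 wr:0>
#2 ALU src=r8,r5 held:FU  <A:0 Mu:0 Ld:1 B:1 rd:0 wr:0>
#3 ALU src=r7,r0 held:FU  <A:0 Mu:0 Ld:1 B:1 rd:0 wr:0>
#4 MEM src=r7 held:RD_PORT  <A:0 Mu:0 Ld:1 B:1 rd:0 wr:0>
#5 BR src=r4,r8 held:RD_PORT  <A:0 Mu:0 Ld:1 B:1 rd:0 wr:0>

issued = [0, 1]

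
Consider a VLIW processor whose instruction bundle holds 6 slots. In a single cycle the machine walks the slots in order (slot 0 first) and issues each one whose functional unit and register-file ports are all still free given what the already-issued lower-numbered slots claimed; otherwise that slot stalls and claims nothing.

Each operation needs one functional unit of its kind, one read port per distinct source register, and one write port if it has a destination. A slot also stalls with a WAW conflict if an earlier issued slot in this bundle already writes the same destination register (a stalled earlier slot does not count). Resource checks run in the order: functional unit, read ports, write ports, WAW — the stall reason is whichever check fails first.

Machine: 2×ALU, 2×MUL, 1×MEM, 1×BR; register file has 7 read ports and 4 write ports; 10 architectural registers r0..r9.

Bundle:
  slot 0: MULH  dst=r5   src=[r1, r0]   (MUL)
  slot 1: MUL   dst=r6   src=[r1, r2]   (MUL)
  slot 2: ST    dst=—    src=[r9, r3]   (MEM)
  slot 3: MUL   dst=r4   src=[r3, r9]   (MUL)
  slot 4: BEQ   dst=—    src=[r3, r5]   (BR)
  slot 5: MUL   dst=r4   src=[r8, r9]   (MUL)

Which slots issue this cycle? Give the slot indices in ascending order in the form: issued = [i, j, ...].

(0) want 1×MUL +2rd +1wr — yes → AL2|MU1|ME1|BR1|rd5|wr3
(1) want 1×MUL +2rd +1wr — yes → AL2|MU0|ME1|BR1|rd3|wr2
(2) want 1×MEM +2rd +0wr — yes → AL2|MU0|ME0|BR1|rd1|wr2
(3) want 1×MUL +2rd +1wr — FU → AL2|MU0|ME0|BR1|rd1|wr2
(4) want 1×BR +2rd +0wr — RD_PORT → AL2|MU0|ME0|BR1|rd1|wr2
(5) want 1×MUL +2rd +1wr — FU → AL2|MU0|ME0|BR1|rd1|wr2

issued = [0, 1, 2]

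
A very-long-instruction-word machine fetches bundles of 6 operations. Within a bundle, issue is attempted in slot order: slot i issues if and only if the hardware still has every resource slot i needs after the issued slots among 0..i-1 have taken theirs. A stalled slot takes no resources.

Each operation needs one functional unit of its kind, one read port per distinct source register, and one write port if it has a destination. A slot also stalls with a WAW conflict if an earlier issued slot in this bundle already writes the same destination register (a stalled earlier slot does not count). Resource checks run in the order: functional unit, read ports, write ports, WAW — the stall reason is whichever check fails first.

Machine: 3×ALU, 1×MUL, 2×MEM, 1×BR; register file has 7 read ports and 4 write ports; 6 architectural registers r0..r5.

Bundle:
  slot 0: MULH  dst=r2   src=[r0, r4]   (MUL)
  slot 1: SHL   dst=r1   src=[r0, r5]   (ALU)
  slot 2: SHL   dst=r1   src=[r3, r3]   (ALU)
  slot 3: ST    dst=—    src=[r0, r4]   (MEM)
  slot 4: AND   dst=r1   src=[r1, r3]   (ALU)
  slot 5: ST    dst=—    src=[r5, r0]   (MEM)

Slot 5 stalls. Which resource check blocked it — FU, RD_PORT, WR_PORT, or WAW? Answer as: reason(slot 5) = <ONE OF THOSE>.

#0 MUL src=r0,r4 dispatched  <A:3 Mu:0 Ld:2 B:1 rd:5 wr:3>
#1 ALU src=r0,r5 dispatched  <A:2 Mu:0 Ld:2 B:1 rd:3 wr:2>
#2 ALU src=r3,r3 held:WAW  <A:2 Mu:0 Ld:2 B:1 rd:3 wr:2>
#3 MEM src=r0,r4 dispatched  <A:2 Mu:0 Ld:1 B:1 rd:1 wr:2>
#4 ALU src=r1,r3 held:RD_PORT  <A:2 Mu:0 Ld:1 B:1 rd:1 wr:2>
#5 MEM src=r5,r0 held:RD_PORT  <A:2 Mu:0 Ld:1 B:1 rd:1 wr:2>

reason(slot 5) = RD_PORT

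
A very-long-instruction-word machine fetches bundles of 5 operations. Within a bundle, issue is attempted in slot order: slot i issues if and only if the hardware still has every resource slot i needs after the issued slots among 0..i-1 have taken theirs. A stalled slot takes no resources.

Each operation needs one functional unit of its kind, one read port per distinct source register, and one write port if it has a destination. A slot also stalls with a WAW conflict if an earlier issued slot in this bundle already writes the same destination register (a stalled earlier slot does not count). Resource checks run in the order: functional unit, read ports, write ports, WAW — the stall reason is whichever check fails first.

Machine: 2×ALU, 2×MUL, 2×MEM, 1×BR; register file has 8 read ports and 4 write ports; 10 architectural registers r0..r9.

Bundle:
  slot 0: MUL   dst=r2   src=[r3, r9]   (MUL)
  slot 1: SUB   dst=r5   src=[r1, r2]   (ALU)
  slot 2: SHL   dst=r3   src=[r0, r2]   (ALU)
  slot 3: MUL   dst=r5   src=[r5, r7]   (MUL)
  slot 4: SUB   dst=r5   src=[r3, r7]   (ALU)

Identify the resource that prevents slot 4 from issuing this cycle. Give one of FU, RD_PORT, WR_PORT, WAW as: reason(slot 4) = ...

#0 MUL src=r3,r9 dispatched  <A:2 Mu:1 Ld:2 B:1 rd:6 wr:3>
#1 ALU src=r1,r2 dispatched  <A:1 Mu:1 Ld:2 B:1 rd:4 wr:2>
#2 ALU src=r0,r2 dispatched  <A:0 Mu:1 Ld:2 B:1 rd:2 wr:1>
#3 MUL src=r5,r7 held:WAW  <A:0 Mu:1 Ld:2 B:1 rd:2 wr:1>
#4 ALU src=r3,r7 held:FU  <A:0 Mu:1 Ld:2 B:1 rd:2 wr:1>

reason(slot 4) = FU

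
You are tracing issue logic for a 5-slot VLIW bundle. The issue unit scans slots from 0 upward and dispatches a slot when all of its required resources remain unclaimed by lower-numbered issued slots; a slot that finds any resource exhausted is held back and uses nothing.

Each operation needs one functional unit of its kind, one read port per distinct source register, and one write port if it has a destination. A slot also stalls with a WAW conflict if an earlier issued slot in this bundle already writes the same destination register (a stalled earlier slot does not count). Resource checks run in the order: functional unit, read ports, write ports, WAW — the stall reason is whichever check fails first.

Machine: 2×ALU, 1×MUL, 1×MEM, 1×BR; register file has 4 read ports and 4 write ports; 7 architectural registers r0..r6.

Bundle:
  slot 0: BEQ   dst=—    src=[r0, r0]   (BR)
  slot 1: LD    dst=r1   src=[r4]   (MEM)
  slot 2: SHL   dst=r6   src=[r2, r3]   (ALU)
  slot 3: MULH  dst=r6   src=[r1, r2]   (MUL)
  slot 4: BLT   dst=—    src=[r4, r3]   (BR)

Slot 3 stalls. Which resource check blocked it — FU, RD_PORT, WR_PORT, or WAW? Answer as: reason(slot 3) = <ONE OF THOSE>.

reason(slot 3) = RD_PORT

slot 0 (BR): ISSUE — free A2,Mu1,Ld1,B0 rp3 wp4
slot 1 (MEM): ISSUE — free A2,Mu1,Ld0,B0 rp2 wp3
slot 2 (ALU): ISSUE — free A1,Mu1,Ld0,B0 rp0 wp2
slot 3 (MUL): stall RD_PORT — free A1,Mu1,Ld0,B0 rp0 wp2
slot 4 (BR): stall FU — free A1,Mu1,Ld0,B0 rp0 wp2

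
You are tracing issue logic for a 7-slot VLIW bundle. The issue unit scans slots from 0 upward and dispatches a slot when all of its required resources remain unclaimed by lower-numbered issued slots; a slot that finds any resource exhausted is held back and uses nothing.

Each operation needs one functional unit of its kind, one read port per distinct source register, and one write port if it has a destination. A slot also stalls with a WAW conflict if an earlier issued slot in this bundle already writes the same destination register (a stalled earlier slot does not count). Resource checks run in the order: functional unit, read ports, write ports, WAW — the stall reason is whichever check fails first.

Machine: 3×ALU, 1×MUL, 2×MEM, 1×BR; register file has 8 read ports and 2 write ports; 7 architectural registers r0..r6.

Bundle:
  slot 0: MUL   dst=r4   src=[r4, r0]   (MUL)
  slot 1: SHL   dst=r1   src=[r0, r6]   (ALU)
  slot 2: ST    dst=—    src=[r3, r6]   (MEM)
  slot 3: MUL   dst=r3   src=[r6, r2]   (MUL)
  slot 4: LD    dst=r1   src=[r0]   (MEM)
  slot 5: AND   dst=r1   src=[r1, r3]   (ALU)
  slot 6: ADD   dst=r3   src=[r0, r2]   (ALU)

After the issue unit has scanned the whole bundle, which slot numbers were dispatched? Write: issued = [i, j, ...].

issued = [0, 1, 2]

slot 0 (MUL): ISSUE — free A3,Mu0,Ld2,B1 rp6 wp1
slot 1 (ALU): ISSUE — free A2,Mu0,Ld2,B1 rp4 wp0
slot 2 (MEM): ISSUE — free A2,Mu0,Ld1,B1 rp2 wp0
slot 3 (MUL): stall FU — free A2,Mu0,Ld1,B1 rp2 wp0
slot 4 (MEM): stall WR_PORT — free A2,Mu0,Ld1,B1 rp2 wp0
slot 5 (ALU): stall WR_PORT — free A2,Mu0,Ld1,B1 rp2 wp0
slot 6 (ALU): stall WR_PORT — free A2,Mu0,Ld1,B1 rp2 wp0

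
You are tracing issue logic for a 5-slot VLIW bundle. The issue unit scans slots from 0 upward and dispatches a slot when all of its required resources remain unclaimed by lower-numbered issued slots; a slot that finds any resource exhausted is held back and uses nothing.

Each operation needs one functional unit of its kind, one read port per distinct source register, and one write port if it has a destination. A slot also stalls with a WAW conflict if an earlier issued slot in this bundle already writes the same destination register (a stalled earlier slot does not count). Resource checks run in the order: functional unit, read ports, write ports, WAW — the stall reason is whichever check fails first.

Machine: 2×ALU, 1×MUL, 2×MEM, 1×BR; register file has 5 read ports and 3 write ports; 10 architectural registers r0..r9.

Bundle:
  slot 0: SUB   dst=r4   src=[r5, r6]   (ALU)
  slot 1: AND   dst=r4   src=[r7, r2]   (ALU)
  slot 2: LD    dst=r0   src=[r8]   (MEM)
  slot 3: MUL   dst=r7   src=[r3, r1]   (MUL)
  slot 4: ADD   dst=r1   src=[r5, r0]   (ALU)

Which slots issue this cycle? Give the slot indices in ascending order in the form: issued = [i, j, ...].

issued = [0, 2, 3]

#0 ALU src=r5,r6 dispatched  <A:1 Mu:1 Ld:2 B:1 rd:3 wr:2>
#1 ALU src=r7,r2 held:WAW  <A:1 Mu:1 Ld:2 B:1 rd:3 wr:2>
#2 MEM src=r8 dispatched  <A:1 Mu:1 Ld:1 B:1 rd:2 wr:1>
#3 MUL src=r3,r1 dispatched  <A:1 Mu:0 Ld:1 B:1 rd:0 wr:0>
#4 ALU src=r5,r0 held:RD_PORT  <A:1 Mu:0 Ld:1 B:1 rd:0 wr:0>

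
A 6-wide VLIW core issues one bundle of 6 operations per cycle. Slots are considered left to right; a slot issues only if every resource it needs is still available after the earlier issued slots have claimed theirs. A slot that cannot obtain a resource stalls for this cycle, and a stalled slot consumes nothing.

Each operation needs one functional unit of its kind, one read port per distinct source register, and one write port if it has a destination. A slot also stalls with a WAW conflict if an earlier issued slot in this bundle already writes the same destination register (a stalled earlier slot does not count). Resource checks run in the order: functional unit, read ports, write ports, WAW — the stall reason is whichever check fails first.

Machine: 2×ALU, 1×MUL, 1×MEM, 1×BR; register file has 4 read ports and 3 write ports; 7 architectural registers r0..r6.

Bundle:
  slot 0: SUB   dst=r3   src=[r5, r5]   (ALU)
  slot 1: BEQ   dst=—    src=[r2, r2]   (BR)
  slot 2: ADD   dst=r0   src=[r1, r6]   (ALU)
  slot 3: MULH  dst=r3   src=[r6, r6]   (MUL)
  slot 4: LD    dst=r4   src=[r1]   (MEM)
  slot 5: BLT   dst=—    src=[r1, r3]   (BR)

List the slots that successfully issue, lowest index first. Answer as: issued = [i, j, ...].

(0) want 1×ALU +1rd +1wr — yes → AL1|MU1|ME1|BR1|rd3|wr2
(1) want 1×BR +1rd +0wr — yes → AL1|MU1|ME1|BR0|rd2|wr2
(2) want 1×ALU +2rd +1wr — yes → AL0|MU1|ME1|BR0|rd0|wr1
(3) want 1×MUL +1rd +1wr — RD_PORT → AL0|MU1|ME1|BR0|rd0|wr1
(4) want 1×MEM +1rd +1wr — RD_PORT → AL0|MU1|ME1|BR0|rd0|wr1
(5) want 1×BR +2rd +0wr — FU → AL0|MU1|ME1|BR0|rd0|wr1

issued = [0, 1, 2]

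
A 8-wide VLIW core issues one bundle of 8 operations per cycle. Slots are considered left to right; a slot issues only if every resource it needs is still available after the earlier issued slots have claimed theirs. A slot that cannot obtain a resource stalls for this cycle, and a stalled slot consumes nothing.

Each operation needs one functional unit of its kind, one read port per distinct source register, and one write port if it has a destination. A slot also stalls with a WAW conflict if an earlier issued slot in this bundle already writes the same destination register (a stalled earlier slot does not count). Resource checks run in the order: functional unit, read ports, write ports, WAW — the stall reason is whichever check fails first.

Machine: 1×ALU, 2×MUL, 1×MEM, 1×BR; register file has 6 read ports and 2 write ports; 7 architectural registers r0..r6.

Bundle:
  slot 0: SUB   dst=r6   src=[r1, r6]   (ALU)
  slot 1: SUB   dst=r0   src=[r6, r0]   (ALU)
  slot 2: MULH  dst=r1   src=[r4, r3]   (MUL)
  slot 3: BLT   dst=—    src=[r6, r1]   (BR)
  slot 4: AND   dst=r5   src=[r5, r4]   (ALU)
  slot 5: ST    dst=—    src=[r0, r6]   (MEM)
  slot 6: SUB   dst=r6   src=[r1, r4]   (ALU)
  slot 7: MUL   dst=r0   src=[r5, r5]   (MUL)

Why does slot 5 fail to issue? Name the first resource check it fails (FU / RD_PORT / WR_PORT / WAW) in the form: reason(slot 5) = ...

reason(slot 5) = RD_PORT

[0] ALU needs rd=2 wr=1: ok; after: ALU=0 MUL=2 MEM=1 BR=1, R=4, W=1
[1] ALU needs rd=2 wr=1: FU; after: ALU=0 MUL=2 MEM=1 BR=1, R=4, W=1
[2] MUL needs rd=2 wr=1: ok; after: ALU=0 MUL=1 MEM=1 BR=1, R=2, W=0
[3] BR needs rd=2 wr=0: ok; after: ALU=0 MUL=1 MEM=1 BR=0, R=0, W=0
[4] ALU needs rd=2 wr=1: FU; after: ALU=0 MUL=1 MEM=1 BR=0, R=0, W=0
[5] MEM needs rd=2 wr=0: RD_PORT; after: ALU=0 MUL=1 MEM=1 BR=0, R=0, W=0
[6] ALU needs rd=2 wr=1: FU; after: ALU=0 MUL=1 MEM=1 BR=0, R=0, W=0
[7] MUL needs rd=1 wr=1: RD_PORT; after: ALU=0 MUL=1 MEM=1 BR=0, R=0, W=0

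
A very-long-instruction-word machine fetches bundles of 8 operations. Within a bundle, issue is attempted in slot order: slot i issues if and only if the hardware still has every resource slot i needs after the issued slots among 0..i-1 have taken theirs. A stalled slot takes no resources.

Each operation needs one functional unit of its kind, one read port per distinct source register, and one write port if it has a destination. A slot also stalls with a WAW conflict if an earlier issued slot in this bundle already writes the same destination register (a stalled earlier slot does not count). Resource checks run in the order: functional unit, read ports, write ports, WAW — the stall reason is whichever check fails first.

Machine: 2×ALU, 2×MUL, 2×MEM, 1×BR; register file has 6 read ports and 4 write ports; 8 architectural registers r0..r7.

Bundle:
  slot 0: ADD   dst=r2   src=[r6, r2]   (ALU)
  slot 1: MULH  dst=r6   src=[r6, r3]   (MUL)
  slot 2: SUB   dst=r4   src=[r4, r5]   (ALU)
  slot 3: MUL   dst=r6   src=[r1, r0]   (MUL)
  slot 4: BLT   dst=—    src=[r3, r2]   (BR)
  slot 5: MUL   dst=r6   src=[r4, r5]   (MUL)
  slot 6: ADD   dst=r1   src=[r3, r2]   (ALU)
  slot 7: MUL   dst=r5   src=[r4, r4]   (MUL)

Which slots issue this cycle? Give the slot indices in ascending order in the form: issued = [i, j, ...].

issued = [0, 1, 2]

  0. ALU→r2 ⇒ go  {1A/2Mu/2Ld/1B | 4r 3w}
  1. MUL→r6 ⇒ go  {1A/1Mu/2Ld/1B | 2r 2w}
  2. ALU→r4 ⇒ go  {0A/1Mu/2Ld/1B | 0r 1w}
  3. MUL→r6 ⇒ no(RD_PORT)  {0A/1Mu/2Ld/1B | 0r 1w}
  4. BR ⇒ no(RD_PORT)  {0A/1Mu/2Ld/1B | 0r 1w}
  5. MUL→r6 ⇒ no(RD_PORT)  {0A/1Mu/2Ld/1B | 0r 1w}
  6. ALU→r1 ⇒ no(FU)  {0A/1Mu/2Ld/1B | 0r 1w}
  7. MUL→r5 ⇒ no(RD_PORT)  {0A/1Mu/2Ld/1B | 0r 1w}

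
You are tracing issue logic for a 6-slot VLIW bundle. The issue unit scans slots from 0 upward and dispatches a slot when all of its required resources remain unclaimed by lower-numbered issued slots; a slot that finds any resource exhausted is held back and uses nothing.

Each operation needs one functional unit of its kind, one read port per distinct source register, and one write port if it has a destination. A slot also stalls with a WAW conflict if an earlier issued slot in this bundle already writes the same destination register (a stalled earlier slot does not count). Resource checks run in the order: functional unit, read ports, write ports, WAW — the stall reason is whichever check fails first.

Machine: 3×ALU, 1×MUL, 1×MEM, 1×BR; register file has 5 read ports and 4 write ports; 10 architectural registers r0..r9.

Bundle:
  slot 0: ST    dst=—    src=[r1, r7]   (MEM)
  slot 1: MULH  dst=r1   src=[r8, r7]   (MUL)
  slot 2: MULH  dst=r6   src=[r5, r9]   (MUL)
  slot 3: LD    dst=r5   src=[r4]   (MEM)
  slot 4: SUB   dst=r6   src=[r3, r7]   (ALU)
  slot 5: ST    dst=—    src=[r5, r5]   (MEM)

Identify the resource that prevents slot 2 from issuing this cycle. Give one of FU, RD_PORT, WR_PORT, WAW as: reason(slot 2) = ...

reason(slot 2) = FU

[0] MEM needs rd=2 wr=0: ok; after: ALU=3 MUL=1 MEM=0 BR=1, R=3, W=4
[1] MUL needs rd=2 wr=1: ok; after: ALU=3 MUL=0 MEM=0 BR=1, R=1, W=3
[2] MUL needs rd=2 wr=1: FU; after: ALU=3 MUL=0 MEM=0 BR=1, R=1, W=3
[3] MEM needs rd=1 wr=1: FU; after: ALU=3 MUL=0 MEM=0 BR=1, R=1, W=3
[4] ALU needs rd=2 wr=1: RD_PORT; after: ALU=3 MUL=0 MEM=0 BR=1, R=1, W=3
[5] MEM needs rd=1 wr=0: FU; after: ALU=3 MUL=0 MEM=0 BR=1, R=1, W=3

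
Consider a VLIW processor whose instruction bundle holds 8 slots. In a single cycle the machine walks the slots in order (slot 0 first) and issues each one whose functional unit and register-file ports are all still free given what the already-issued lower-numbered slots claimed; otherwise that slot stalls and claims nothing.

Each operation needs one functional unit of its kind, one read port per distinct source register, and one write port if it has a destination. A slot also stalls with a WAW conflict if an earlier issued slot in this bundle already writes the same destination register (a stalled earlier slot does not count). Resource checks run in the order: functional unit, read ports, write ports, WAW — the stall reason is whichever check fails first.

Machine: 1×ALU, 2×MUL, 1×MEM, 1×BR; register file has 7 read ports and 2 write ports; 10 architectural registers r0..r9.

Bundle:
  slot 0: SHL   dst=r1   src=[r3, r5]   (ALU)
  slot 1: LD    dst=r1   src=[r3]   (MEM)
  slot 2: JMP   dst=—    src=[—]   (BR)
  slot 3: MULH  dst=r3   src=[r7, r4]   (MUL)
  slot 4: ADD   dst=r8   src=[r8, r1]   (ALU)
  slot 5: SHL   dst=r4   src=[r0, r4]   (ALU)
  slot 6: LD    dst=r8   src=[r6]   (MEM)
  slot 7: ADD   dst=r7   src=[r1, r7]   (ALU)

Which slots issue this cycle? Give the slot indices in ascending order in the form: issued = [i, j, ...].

#0 ALU src=r3,r5 dispatched  <A:0 Mu:2 Ld:1 B:1 rd:5 wr:1>
#1 MEM src=r3 held:WAW  <A:0 Mu:2 Ld:1 B:1 rd:5 wr:1>
#2 BR src=- dispatched  <A:0 Mu:2 Ld:1 B:0 rd:5 wr:1>
#3 MUL src=r7,r4 dispatched  <A:0 Mu:1 Ld:1 B:0 rd:3 wr:0>
#4 ALU src=r8,r1 held:FU  <A:0 Mu:1 Ld:1 B:0 rd:3 wr:0>
#5 ALU src=r0,r4 held:FU  <A:0 Mu:1 Ld:1 B:0 rd:3 wr:0>
#6 MEM src=r6 held:WR_PORT  <A:0 Mu:1 Ld:1 B:0 rd:3 wr:0>
#7 ALU src=r1,r7 held:FU  <A:0 Mu:1 Ld:1 B:0 rd:3 wr:0>

issued = [0, 2, 3]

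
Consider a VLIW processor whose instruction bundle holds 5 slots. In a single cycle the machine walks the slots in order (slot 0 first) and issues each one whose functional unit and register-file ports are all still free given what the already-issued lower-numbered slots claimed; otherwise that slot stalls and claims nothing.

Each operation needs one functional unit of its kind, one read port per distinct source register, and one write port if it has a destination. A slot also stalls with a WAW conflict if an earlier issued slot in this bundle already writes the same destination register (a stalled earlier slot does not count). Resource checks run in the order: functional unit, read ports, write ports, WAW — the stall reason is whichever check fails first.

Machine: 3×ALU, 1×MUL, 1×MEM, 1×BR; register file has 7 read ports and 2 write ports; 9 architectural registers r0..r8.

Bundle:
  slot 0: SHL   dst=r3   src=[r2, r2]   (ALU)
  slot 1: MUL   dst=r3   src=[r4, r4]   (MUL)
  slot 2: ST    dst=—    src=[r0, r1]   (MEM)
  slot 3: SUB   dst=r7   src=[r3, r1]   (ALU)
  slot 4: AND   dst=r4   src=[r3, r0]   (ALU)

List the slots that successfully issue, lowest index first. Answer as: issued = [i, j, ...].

issued = [0, 2, 3]

(0) want 1×ALU +1rd +1wr — yes → AL2|MU1|ME1|BR1|rd6|wr1
(1) want 1×MUL +1rd +1wr — WAW → AL2|MU1|ME1|BR1|rd6|wr1
(2) want 1×MEM +2rd +0wr — yes → AL2|MU1|ME0|BR1|rd4|wr1
(3) want 1×ALU +2rd +1wr — yes → AL1|MU1|ME0|BR1|rd2|wr0
(4) want 1×ALU +2rd +1wr — WR_PORT → AL1|MU1|ME0|BR1|rd2|wr0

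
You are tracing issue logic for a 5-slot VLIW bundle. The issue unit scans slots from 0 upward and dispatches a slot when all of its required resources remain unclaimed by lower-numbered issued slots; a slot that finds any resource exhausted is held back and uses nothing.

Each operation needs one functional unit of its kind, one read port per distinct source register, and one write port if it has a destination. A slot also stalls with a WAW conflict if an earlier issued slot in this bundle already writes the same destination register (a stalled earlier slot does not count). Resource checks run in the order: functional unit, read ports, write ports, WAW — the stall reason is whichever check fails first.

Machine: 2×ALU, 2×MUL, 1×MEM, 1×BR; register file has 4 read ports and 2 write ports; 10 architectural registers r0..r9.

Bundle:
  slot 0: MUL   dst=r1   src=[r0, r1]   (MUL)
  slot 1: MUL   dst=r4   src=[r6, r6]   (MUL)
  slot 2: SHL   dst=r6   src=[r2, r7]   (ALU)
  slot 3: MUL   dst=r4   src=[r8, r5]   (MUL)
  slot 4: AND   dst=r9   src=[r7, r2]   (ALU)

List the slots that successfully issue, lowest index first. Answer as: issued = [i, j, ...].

issued = [0, 1]

(0) want 1×MUL +2rd +1wr — yes → AL2|MU1|ME1|BR1|rd2|wr1
(1) want 1×MUL +1rd +1wr — yes → AL2|MU0|ME1|BR1|rd1|wr0
(2) want 1×ALU +2rd +1wr — RD_PORT → AL2|MU0|ME1|BR1|rd1|wr0
(3) want 1×MUL +2rd +1wr — FU → AL2|MU0|ME1|BR1|rd1|wr0
(4) want 1×ALU +2rd +1wr — RD_PORT → AL2|MU0|ME1|BR1|rd1|wr0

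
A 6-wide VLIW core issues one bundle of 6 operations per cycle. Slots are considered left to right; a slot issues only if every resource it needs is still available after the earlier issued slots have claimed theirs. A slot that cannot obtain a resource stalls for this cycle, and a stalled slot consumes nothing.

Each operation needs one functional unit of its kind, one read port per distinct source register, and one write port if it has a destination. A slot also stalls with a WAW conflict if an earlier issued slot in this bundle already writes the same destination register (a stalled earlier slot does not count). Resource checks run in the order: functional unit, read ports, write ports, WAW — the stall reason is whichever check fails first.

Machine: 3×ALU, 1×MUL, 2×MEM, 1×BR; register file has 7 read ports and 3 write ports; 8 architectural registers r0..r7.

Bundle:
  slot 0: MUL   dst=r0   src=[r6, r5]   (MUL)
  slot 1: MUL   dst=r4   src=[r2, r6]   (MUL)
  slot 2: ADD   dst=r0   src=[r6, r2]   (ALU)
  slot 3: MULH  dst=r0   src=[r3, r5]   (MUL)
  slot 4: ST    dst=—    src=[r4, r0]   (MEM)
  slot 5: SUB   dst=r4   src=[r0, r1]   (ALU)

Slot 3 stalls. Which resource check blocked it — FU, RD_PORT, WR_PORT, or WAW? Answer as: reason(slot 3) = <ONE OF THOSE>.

#0 MUL src=r6,r5 dispatched  <A:3 Mu:0 Ld:2 B:1 rd:5 wr:2>
#1 MUL src=r2,r6 held:FU  <A:3 Mu:0 Ld:2 B:1 rd:5 wr:2>
#2 ALU src=r6,r2 held:WAW  <A:3 Mu:0 Ld:2 B:1 rd:5 wr:2>
#3 MUL src=r3,r5 held:FU  <A:3 Mu:0 Ld:2 B:1 rd:5 wr:2>
#4 MEM src=r4,r0 dispatched  <A:3 Mu:0 Ld:1 B:1 rd:3 wr:2>
#5 ALU src=r0,r1 dispatched  <A:2 Mu:0 Ld:1 B:1 rd:1 wr:1>

reason(slot 3) = FU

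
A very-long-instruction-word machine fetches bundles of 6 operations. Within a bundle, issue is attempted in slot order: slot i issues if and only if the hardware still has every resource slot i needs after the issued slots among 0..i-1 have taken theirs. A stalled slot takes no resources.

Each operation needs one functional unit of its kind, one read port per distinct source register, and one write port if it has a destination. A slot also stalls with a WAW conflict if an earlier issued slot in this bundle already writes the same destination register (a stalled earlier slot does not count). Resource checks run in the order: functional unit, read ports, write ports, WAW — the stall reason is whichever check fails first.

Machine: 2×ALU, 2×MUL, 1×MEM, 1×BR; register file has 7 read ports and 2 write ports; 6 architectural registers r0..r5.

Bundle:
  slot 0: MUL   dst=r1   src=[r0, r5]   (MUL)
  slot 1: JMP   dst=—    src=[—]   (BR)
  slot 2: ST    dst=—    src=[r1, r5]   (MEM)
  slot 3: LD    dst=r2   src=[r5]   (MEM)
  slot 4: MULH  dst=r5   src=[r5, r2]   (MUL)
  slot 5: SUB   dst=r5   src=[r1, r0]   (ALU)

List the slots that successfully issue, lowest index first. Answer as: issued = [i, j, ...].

issued = [0, 1, 2, 4]

#0 MUL src=r0,r5 dispatched  <A:2 Mu:1 Ld:1 B:1 rd:5 wr:1>
#1 BR src=- dispatched  <A:2 Mu:1 Ld:1 B:0 rd:5 wr:1>
#2 MEM src=r1,r5 dispatched  <A:2 Mu:1 Ld:0 B:0 rd:3 wr:1>
#3 MEM src=r5 held:FU  <A:2 Mu:1 Ld:0 B:0 rd:3 wr:1>
#4 MUL src=r5,r2 dispatched  <A:2 Mu:0 Ld:0 B:0 rd:1 wr:0>
#5 ALU src=r1,r0 held:RD_PORT  <A:2 Mu:0 Ld:0 B:0 rd:1 wr:0>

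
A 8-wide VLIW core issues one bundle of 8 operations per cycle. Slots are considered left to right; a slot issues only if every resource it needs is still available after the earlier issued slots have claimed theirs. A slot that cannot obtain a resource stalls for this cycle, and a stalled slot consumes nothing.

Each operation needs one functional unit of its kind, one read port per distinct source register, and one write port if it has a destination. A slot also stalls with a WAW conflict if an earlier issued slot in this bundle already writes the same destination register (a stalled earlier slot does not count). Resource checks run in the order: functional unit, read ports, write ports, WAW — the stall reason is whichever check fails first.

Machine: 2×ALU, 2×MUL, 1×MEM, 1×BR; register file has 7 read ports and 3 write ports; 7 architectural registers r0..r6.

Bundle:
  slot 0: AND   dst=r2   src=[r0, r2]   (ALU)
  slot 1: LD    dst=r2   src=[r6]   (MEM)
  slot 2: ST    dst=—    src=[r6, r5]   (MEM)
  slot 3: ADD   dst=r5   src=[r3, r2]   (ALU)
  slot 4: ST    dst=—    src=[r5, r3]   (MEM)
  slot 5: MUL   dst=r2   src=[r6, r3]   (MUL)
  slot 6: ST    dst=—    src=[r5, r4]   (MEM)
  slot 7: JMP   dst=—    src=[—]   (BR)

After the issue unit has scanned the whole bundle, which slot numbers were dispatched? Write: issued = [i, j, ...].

issued = [0, 2, 3, 7]

slot 0 (ALU): ISSUE — free A1,Mu2,Ld1,B1 rp5 wp2
slot 1 (MEM): stall WAW — free A1,Mu2,Ld1,B1 rp5 wp2
slot 2 (MEM): ISSUE — free A1,Mu2,Ld0,B1 rp3 wp2
slot 3 (ALU): ISSUE — free A0,Mu2,Ld0,B1 rp1 wp1
slot 4 (MEM): stall FU — free A0,Mu2,Ld0,B1 rp1 wp1
slot 5 (MUL): stall RD_PORT — free A0,Mu2,Ld0,B1 rp1 wp1
slot 6 (MEM): stall FU — free A0,Mu2,Ld0,B1 rp1 wp1
slot 7 (BR): ISSUE — free A0,Mu2,Ld0,B0 rp1 wp1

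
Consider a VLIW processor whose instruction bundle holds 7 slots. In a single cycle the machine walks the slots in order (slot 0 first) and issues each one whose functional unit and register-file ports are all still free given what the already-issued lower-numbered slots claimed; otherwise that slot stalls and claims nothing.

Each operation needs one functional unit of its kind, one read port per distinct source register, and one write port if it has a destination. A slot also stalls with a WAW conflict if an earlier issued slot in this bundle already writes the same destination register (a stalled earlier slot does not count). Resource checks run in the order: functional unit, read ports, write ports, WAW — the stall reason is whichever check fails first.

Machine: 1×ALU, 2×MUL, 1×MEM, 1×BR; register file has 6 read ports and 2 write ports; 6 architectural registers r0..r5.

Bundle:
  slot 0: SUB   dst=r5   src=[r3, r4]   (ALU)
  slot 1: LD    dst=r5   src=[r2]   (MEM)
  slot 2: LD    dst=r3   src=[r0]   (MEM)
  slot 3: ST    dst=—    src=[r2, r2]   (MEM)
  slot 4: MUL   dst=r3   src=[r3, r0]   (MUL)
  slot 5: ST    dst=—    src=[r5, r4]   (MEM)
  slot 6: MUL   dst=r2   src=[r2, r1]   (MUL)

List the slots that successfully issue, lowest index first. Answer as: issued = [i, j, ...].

issued = [0, 2]

  0. ALU→r5 ⇒ go  {0A/2Mu/1Ld/1B | 4r 1w}
  1. MEM→r5 ⇒ no(WAW)  {0A/2Mu/1Ld/1B | 4r 1w}
  2. MEM→r3 ⇒ go  {0A/2Mu/0Ld/1B | 3r 0w}
  3. MEM ⇒ no(FU)  {0A/2Mu/0Ld/1B | 3r 0w}
  4. MUL→r3 ⇒ no(WR_PORT)  {0A/2Mu/0Ld/1B | 3r 0w}
  5. MEM ⇒ no(FU)  {0A/2Mu/0Ld/1B | 3r 0w}
  6. MUL→r2 ⇒ no(WR_PORT)  {0A/2Mu/0Ld/1B | 3r 0w}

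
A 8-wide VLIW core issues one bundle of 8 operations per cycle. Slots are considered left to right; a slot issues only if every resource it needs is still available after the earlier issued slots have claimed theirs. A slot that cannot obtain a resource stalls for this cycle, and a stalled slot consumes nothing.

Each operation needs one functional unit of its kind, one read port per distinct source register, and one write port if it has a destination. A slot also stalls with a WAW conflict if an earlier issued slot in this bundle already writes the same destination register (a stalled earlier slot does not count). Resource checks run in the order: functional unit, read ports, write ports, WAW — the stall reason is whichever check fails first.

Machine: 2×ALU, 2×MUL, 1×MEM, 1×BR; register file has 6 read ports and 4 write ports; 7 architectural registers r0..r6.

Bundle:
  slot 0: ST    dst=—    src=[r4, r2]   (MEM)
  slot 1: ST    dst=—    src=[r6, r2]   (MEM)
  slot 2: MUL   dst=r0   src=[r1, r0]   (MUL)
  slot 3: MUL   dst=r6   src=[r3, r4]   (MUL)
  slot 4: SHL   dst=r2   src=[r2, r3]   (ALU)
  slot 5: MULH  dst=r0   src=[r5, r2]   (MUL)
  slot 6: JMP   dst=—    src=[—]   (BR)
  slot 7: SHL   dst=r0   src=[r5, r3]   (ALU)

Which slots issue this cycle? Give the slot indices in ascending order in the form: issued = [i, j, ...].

#0 MEM src=r4,r2 dispatched  <A:2 Mu:2 Ld:0 B:1 rd:4 wr:4>
#1 MEM src=r6,r2 held:FU  <A:2 Mu:2 Ld:0 B:1 rd:4 wr:4>
#2 MUL src=r1,r0 dispatched  <A:2 Mu:1 Ld:0 B:1 rd:2 wr:3>
#3 MUL src=r3,r4 dispatched  <A:2 Mu:0 Ld:0 B:1 rd:0 wr:2>
#4 ALU src=r2,r3 held:RD_PORT  <A:2 Mu:0 Ld:0 B:1 rd:0 wr:2>
#5 MUL src=r5,r2 held:FU  <A:2 Mu:0 Ld:0 B:1 rd:0 wr:2>
#6 BR src=- dispatched  <A:2 Mu:0 Ld:0 B:0 rd:0 wr:2>
#7 ALU src=r5,r3 held:RD_PORT  <A:2 Mu:0 Ld:0 B:0 rd:0 wr:2>

issued = [0, 2, 3, 6]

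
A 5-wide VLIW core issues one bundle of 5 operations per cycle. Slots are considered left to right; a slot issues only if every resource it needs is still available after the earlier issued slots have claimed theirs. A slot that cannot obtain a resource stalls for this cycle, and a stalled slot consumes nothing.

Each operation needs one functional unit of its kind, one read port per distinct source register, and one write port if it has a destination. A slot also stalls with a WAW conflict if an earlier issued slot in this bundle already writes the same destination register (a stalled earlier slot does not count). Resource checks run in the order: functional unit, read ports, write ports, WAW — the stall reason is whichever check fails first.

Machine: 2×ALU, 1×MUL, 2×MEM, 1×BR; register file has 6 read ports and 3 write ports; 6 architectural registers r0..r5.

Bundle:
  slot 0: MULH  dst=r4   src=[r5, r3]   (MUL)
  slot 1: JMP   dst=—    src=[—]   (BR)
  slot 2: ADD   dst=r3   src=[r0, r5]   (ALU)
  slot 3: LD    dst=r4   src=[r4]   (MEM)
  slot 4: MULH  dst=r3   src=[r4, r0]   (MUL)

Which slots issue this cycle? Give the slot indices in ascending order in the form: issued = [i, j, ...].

issued = [0, 1, 2]

slot 0 (MUL): ISSUE — free A2,Mu0,Ld2,B1 rp4 wp2
slot 1 (BR): ISSUE — free A2,Mu0,Ld2,B0 rp4 wp2
slot 2 (ALU): ISSUE — free A1,Mu0,Ld2,B0 rp2 wp1
slot 3 (MEM): stall WAW — free A1,Mu0,Ld2,B0 rp2 wp1
slot 4 (MUL): stall FU — free A1,Mu0,Ld2,B0 rp2 wp1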